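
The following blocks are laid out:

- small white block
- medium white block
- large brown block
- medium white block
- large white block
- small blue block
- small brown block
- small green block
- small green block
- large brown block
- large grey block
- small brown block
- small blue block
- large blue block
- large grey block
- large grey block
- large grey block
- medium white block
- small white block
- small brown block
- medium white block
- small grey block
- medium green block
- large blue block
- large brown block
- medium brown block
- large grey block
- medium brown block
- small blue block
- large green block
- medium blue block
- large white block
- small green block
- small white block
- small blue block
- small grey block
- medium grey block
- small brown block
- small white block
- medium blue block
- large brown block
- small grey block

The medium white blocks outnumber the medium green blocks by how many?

3

medium white blocks: 4.
medium green blocks: 1.
4 − 1 = 3.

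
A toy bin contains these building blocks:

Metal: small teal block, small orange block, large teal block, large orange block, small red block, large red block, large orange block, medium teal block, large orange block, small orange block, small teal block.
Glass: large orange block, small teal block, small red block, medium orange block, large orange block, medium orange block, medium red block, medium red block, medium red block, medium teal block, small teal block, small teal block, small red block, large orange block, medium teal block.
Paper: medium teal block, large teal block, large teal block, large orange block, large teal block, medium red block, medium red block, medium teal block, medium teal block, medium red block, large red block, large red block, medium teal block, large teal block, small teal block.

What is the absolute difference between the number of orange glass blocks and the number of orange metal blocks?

0

orange glass blocks: 5. orange metal blocks: 5.
|5 − 5| = 5 − 5 = 0.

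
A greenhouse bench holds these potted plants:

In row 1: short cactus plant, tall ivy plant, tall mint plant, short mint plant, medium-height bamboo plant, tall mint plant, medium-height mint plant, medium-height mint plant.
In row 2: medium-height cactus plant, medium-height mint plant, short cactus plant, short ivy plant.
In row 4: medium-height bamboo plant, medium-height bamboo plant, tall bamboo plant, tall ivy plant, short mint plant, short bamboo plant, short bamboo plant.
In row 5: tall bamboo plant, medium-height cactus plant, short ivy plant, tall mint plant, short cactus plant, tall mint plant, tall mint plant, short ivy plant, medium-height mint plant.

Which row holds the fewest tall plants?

row 2

Counts by row (restricted to tall plants): row 5→4, row 1→3, row 4→2, row 2→0.
The minimum is 0, held uniquely by row 2.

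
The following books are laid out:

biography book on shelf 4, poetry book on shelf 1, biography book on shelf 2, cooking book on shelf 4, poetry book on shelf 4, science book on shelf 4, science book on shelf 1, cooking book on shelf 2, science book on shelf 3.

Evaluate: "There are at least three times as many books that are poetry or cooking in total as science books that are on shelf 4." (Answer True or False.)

books that are poetry or cooking: 4.
science books on shelf 4: 1.
The claim requires 4 ≥ 3 × 1 = 3, which holds.

True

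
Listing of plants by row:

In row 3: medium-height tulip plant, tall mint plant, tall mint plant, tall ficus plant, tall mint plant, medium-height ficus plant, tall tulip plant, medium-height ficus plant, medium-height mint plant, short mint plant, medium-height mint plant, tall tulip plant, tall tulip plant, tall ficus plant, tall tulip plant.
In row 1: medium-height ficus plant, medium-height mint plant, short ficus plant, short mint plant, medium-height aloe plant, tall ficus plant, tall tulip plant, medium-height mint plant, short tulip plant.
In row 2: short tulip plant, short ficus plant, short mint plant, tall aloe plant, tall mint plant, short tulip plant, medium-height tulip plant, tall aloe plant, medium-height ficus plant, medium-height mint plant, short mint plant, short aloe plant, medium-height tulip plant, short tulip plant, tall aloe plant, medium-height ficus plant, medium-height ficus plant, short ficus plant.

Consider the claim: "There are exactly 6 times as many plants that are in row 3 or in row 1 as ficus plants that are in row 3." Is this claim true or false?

True

plants in row 3 or in row 1: 24.
ficus plants in row 3: 4.
The claim requires 24 = 6 × 4 = 24, which holds.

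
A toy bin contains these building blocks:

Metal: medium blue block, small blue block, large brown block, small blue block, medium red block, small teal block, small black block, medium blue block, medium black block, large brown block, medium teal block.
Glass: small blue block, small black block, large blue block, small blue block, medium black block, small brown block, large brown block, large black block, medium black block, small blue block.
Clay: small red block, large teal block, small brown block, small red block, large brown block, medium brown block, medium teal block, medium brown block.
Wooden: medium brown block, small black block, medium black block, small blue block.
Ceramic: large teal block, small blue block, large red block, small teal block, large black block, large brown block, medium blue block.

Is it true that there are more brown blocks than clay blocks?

True

|brown blocks| = 10.
|clay blocks| = 8.
The claim requires 10 > 8, which holds.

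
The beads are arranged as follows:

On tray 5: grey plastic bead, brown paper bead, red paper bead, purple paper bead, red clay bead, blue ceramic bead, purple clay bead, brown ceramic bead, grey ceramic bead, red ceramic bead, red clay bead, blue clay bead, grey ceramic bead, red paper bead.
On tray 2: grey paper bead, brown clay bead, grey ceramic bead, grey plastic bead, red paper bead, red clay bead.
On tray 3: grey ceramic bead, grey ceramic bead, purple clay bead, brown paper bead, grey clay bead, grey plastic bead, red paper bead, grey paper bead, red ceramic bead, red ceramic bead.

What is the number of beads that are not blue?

28

Total beads: 30; with the excluded value: 2; remaining 30 − 2 = 28.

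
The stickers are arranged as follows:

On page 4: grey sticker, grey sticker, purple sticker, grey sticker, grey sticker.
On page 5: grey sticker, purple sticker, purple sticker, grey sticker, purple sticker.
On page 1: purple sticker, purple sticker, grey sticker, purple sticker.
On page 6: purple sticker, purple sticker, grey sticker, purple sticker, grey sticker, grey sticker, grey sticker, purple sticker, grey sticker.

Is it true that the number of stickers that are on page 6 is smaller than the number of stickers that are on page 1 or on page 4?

stickers on page 6: 9.
stickers on page 1 or on page 4: 9.
The claim requires 9 < 9, which does not hold.

False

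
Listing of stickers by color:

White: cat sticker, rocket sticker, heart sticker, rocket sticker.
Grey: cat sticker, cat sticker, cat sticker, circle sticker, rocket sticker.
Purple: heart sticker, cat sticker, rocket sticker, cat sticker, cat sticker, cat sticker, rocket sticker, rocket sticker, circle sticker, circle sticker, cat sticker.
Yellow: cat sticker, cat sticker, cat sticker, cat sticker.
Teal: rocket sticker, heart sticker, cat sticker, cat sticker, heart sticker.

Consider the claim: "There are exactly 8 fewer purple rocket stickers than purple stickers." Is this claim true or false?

|purple rocket stickers| = 3.
|purple stickers| = 11.
The claim requires 11 − 3 (= 8) to equal 8, which holds.

True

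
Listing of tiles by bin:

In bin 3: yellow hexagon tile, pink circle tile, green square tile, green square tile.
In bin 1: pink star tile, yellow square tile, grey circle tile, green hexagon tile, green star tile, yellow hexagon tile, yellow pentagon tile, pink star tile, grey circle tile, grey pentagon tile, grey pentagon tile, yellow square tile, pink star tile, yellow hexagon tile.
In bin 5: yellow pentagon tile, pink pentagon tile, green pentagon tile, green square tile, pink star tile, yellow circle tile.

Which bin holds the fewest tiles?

bin 3

Counts by bin: bin 1→14, bin 5→6, bin 3→4.
The minimum is 4, held uniquely by bin 3.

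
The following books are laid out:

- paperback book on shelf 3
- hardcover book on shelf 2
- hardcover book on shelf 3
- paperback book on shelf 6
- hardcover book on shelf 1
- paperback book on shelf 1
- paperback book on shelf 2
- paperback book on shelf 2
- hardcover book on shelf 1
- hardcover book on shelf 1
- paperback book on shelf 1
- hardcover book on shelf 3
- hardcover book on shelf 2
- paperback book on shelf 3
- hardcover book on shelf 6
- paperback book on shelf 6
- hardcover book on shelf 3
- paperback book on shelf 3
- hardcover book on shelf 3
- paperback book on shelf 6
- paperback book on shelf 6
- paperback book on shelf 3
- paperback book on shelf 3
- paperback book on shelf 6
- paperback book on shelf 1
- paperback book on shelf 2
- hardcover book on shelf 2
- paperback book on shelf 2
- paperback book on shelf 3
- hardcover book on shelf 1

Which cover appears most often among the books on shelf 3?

Counts by cover (restricted to books on shelf 3): paperback 6, hardcover 4.
The maximum is 6, held uniquely by paperback.

paperback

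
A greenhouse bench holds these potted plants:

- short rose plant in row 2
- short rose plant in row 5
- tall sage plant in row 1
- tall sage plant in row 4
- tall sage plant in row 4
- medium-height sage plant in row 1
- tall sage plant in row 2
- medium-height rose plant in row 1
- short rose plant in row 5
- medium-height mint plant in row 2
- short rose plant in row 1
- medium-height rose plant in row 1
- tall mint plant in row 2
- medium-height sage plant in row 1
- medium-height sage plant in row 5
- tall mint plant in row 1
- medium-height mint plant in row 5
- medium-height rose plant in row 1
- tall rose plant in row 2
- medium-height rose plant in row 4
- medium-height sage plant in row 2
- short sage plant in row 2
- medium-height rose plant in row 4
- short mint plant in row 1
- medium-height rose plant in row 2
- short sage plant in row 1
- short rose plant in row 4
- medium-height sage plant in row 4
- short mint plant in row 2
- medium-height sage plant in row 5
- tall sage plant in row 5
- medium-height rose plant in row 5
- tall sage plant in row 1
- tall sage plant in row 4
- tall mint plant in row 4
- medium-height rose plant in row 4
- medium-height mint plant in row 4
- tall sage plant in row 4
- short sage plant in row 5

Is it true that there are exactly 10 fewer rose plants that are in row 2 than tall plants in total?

False

There are 3 rose plants in row 2.
There are 12 tall plants.
The claim requires 12 − 3 (= 9) to equal 10, which does not hold.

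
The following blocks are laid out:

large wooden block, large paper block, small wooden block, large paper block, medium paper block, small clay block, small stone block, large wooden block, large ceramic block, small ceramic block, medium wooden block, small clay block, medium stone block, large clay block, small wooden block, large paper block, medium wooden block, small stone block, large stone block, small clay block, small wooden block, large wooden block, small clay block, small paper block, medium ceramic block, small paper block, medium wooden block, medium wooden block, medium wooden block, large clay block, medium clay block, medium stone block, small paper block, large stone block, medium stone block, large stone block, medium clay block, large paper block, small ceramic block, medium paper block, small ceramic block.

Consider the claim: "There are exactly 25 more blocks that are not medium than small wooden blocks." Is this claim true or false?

True

There are 28 blocks that are not medium.
There are 3 small wooden blocks.
The claim requires 28 − 3 (= 25) to equal 25, which holds.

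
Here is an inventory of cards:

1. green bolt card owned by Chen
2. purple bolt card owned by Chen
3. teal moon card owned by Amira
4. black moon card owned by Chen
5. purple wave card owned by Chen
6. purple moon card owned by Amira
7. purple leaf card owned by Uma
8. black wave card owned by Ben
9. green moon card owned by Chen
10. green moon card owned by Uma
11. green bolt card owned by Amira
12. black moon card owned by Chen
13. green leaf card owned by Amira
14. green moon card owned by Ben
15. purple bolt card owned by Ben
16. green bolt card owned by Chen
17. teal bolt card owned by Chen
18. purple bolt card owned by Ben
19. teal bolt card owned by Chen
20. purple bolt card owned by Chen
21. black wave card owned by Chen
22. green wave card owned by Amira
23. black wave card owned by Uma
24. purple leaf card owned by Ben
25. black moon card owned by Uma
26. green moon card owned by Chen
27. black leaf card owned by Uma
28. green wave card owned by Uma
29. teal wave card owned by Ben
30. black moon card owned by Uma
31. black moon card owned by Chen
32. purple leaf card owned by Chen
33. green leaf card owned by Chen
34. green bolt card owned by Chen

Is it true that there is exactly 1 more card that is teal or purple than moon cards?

False

There are 13 cards that are teal or purple.
There are 11 moon cards.
The claim requires 13 − 11 (= 2) to equal 1, which does not hold.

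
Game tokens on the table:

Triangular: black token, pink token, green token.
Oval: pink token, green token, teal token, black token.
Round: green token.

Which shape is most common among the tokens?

oval

Counts by shape: oval 4, triangular 3, round 1.
The maximum is 4, held uniquely by oval.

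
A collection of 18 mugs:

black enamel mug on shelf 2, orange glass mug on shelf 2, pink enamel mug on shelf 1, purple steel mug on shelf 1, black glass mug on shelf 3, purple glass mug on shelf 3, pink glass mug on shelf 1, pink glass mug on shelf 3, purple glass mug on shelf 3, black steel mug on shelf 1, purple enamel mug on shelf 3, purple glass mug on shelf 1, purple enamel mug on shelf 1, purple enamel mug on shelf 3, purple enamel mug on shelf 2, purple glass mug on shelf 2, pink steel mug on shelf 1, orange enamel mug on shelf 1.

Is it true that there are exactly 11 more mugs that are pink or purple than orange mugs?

mugs that are pink or purple: 13.
orange mugs: 2.
The claim requires 13 − 2 (= 11) to equal 11, which holds.

True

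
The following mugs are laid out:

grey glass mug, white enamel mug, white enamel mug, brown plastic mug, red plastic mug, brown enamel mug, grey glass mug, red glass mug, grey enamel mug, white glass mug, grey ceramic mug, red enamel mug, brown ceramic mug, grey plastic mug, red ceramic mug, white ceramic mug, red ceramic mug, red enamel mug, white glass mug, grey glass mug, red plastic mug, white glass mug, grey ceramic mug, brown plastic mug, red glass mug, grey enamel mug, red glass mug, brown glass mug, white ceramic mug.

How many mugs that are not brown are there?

24

Total mugs: 29; with the excluded value: 5; remaining 29 − 5 = 24.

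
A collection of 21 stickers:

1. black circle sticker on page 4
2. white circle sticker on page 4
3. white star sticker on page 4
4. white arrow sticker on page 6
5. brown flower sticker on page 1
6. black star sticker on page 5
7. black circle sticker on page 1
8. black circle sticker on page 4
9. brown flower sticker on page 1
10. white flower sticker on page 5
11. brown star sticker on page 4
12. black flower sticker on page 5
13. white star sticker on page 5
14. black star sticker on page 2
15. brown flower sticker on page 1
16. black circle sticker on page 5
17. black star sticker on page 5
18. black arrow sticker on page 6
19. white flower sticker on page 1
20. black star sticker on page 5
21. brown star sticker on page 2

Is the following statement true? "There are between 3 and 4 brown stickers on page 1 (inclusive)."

True

There are 3 brown stickers on page 1.
The claim requires 3 ≤ 3 ≤ 4, which holds.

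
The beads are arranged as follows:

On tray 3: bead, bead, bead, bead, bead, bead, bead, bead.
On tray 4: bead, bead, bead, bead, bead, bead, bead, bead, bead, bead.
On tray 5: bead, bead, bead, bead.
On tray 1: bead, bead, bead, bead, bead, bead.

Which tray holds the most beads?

Counts by tray: tray 4→10, tray 3→8, tray 1→6, tray 5→4.
The maximum is 10, held uniquely by tray 4.

tray 4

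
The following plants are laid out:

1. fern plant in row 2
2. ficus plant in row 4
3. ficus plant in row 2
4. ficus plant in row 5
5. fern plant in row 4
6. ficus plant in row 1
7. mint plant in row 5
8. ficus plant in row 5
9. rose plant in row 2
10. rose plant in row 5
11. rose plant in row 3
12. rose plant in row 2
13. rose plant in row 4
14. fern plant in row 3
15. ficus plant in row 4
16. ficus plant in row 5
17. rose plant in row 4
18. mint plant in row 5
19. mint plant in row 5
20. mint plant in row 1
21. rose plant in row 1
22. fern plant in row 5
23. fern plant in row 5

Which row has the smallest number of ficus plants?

Counts by row (restricted to ficus plants): row 5→3, row 4→2, row 1→1, row 2→1, row 3→0.
The minimum is 0, held uniquely by row 3.

row 3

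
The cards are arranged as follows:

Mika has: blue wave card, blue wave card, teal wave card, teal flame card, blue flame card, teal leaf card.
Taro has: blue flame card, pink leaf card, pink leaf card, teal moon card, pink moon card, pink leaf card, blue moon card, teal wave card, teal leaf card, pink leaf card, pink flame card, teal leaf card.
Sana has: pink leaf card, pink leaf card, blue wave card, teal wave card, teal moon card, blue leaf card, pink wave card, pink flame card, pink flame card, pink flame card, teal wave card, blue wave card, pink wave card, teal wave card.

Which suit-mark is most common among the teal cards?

Counts by suit-mark (restricted to teal cards): wave 5, leaf 3, moon 2, flame 1.
The maximum is 5, held uniquely by wave.

wave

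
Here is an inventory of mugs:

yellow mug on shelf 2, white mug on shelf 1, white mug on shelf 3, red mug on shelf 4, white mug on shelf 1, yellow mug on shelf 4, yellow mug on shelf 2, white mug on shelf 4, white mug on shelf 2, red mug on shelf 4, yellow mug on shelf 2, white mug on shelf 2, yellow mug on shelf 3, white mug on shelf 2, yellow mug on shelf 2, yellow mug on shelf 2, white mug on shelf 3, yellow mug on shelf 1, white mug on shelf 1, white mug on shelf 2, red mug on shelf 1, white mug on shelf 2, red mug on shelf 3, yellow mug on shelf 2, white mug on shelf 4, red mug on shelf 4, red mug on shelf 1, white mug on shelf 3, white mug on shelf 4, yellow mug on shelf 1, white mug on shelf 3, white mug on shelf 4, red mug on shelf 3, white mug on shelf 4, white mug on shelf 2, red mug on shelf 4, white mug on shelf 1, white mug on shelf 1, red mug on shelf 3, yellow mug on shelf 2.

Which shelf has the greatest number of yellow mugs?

shelf 2

Counts by shelf (restricted to yellow mugs): shelf 2→7, shelf 1→2, shelf 4→1, shelf 3→1.
The maximum is 7, held uniquely by shelf 2.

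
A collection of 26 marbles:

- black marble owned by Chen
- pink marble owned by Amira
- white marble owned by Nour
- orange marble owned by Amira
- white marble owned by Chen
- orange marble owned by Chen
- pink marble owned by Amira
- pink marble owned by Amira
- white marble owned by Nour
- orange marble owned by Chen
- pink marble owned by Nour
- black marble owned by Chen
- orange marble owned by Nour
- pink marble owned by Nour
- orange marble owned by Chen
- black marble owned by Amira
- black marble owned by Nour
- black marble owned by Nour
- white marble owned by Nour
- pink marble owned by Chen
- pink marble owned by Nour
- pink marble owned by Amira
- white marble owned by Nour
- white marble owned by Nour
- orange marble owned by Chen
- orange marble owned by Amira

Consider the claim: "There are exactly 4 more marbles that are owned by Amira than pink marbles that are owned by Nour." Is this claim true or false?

Count of marbles owned by Amira: 7.
Count of pink marbles owned by Nour: 3.
The claim requires 7 − 3 (= 4) to equal 4, which holds.

True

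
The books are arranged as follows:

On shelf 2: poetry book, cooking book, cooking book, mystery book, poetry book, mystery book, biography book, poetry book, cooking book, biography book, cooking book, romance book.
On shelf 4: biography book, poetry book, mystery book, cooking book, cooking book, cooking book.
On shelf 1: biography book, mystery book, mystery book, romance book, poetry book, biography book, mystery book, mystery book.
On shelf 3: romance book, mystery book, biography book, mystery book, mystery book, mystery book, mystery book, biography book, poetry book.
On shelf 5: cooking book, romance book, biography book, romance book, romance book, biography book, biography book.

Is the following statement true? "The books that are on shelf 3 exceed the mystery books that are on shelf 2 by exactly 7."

True

|books on shelf 3| = 9.
|mystery books on shelf 2| = 2.
The claim requires 9 − 2 (= 7) to equal 7, which holds.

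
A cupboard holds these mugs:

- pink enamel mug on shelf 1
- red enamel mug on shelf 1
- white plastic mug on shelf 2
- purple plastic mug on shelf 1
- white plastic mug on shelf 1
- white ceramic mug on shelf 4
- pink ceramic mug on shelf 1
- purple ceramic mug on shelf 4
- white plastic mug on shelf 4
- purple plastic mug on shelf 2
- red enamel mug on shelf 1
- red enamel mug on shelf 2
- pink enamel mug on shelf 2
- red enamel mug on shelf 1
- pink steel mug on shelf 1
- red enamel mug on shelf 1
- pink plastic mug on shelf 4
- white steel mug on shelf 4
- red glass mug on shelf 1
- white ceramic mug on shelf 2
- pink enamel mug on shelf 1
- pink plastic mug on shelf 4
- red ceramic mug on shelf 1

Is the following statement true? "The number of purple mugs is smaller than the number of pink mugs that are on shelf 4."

False

purple mugs: 3.
pink mugs on shelf 4: 2.
The claim requires 3 < 2, which does not hold.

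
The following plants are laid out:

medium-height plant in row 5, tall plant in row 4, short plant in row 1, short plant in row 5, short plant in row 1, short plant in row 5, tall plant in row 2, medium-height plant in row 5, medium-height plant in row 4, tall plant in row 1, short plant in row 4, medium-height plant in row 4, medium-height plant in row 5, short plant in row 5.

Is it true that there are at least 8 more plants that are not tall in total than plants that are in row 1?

plants that are not tall: 11.
plants in row 1: 3.
The claim requires 11 − 3 = 8 ≥ 8, which holds.

True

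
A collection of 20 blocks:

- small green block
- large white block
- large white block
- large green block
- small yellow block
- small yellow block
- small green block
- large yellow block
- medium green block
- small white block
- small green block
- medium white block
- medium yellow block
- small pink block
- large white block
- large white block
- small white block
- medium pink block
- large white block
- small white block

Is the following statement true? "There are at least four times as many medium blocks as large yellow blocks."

True

|medium blocks| = 4.
|large yellow blocks| = 1.
The claim requires 4 ≥ 4 × 1 = 4, which holds.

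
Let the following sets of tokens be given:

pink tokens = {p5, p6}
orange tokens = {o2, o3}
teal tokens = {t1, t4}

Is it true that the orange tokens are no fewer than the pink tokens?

True

orange tokens: 2.
pink tokens: 2.
The claim requires 2 ≥ 2, which holds.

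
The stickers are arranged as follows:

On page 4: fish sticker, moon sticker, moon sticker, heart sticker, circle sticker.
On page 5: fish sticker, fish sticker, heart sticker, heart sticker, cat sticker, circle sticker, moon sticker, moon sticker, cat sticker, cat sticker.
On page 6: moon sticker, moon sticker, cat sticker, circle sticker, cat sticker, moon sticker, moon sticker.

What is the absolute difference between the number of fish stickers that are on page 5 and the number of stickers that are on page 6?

5

fish stickers on page 5: 2. stickers on page 6: 7.
|2 − 7| = 7 − 2 = 5.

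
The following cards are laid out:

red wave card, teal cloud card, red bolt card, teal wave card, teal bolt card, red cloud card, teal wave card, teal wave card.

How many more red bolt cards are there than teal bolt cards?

0

red bolt cards: 1.
teal bolt cards: 1.
1 − 1 = 0.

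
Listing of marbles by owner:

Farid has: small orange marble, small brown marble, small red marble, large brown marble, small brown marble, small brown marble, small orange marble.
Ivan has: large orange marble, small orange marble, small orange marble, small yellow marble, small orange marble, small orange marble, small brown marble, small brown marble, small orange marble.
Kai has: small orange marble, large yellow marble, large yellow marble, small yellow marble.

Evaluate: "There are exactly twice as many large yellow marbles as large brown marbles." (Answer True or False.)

True

large yellow marbles: 2.
large brown marbles: 1.
The claim requires 2 = 2 × 1 = 2, which holds.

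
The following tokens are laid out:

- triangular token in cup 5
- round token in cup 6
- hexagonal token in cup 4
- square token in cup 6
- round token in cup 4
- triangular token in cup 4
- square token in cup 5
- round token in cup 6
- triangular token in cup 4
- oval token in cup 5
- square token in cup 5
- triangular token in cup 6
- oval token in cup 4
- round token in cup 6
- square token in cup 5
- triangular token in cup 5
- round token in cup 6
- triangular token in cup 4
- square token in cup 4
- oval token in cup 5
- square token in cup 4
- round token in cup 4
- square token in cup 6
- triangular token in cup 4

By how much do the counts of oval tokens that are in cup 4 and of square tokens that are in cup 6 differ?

1

oval tokens in cup 4: 1. square tokens in cup 6: 2.
|1 − 2| = 2 − 1 = 1.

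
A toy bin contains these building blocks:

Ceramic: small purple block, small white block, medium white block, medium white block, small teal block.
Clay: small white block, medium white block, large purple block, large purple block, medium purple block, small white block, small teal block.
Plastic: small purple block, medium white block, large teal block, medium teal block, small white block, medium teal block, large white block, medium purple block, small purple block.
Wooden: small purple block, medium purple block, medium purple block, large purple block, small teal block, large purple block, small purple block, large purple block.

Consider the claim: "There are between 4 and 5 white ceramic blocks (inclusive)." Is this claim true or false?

False

white ceramic blocks: 3.
The claim requires 4 ≤ 3 ≤ 5, which does not hold.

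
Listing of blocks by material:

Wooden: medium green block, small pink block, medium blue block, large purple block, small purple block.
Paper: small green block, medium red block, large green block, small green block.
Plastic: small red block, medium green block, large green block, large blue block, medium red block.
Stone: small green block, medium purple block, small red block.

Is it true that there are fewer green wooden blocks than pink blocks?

There is 1 green wooden block.
There is 1 pink block.
The claim requires 1 < 1, which does not hold.

False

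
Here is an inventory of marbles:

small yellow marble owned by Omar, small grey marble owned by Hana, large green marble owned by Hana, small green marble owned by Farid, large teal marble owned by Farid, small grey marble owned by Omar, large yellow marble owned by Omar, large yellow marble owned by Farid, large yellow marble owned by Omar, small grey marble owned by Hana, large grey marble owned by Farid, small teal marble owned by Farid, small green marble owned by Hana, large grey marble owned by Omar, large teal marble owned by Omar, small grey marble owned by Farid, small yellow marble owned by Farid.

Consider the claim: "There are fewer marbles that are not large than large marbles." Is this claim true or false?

False

There are 9 marbles that are not large.
There are 8 large marbles.
The claim requires 9 < 8, which does not hold.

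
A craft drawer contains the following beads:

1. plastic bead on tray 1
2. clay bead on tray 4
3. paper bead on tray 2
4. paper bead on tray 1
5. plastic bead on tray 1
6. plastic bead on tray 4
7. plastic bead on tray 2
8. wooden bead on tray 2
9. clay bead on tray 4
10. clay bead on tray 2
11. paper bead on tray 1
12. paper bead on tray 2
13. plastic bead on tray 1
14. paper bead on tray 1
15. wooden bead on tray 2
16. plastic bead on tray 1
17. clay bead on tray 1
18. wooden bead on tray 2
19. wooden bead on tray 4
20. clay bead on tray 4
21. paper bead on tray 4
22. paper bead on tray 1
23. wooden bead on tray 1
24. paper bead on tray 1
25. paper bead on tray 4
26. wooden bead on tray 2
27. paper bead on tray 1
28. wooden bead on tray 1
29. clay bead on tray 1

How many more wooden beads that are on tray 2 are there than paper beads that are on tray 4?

wooden beads on tray 2: 4.
paper beads on tray 4: 2.
4 − 2 = 2.

2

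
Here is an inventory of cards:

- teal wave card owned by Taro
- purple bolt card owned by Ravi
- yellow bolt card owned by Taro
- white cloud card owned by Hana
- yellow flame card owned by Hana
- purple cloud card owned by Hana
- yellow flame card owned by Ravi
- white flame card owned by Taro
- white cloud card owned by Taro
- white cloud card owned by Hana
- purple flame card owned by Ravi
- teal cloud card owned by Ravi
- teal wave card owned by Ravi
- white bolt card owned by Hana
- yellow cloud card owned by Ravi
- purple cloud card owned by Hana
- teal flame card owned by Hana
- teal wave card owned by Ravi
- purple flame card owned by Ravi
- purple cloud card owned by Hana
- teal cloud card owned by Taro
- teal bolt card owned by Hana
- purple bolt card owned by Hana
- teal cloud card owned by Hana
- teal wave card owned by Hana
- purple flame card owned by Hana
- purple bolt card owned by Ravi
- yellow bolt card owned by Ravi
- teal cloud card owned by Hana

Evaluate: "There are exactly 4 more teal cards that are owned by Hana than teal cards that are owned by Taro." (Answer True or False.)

False

teal cards owned by Hana: 5.
teal cards owned by Taro: 2.
The claim requires 5 − 2 (= 3) to equal 4, which does not hold.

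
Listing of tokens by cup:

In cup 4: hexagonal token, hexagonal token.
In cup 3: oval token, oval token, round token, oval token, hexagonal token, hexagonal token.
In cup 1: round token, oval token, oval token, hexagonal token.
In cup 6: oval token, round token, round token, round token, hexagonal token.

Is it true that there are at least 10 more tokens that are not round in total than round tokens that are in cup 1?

There are 12 tokens that are not round.
There is 1 round token in cup 1.
The claim requires 12 − 1 = 11 ≥ 10, which holds.

True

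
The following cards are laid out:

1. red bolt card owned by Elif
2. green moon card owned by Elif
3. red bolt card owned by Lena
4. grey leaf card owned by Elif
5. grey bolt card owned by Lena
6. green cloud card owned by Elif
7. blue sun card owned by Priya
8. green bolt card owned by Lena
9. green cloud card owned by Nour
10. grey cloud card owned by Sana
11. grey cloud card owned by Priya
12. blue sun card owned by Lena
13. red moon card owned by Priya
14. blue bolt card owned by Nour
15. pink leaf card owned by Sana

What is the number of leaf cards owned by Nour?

0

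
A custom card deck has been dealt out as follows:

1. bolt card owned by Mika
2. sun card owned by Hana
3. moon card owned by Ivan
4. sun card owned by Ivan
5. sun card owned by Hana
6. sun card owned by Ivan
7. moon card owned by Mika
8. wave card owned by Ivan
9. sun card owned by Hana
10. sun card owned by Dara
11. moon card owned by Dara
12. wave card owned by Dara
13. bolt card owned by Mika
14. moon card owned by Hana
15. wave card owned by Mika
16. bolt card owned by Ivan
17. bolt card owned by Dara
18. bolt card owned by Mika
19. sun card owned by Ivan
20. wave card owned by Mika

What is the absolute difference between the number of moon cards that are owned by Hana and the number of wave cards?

3

moon cards owned by Hana: 1. wave cards: 4.
|1 − 4| = 4 − 1 = 3.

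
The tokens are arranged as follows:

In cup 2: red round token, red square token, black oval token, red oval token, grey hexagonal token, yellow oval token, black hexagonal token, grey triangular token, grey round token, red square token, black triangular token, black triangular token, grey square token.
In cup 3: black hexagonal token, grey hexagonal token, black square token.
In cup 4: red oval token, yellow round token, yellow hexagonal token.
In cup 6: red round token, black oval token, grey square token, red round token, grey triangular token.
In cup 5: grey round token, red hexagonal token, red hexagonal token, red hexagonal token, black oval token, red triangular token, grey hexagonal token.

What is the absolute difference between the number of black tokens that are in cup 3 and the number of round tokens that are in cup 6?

0

black tokens in cup 3: 2. round tokens in cup 6: 2.
|2 − 2| = 2 − 2 = 0.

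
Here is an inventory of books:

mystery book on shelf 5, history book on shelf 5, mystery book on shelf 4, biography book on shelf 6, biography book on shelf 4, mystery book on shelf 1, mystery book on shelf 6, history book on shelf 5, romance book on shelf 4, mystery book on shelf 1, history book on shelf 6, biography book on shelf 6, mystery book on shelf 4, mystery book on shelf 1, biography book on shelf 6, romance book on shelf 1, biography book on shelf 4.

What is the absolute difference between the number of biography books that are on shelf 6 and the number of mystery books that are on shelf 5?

biography books on shelf 6: 3. mystery books on shelf 5: 1.
|3 − 1| = 3 − 1 = 2.

2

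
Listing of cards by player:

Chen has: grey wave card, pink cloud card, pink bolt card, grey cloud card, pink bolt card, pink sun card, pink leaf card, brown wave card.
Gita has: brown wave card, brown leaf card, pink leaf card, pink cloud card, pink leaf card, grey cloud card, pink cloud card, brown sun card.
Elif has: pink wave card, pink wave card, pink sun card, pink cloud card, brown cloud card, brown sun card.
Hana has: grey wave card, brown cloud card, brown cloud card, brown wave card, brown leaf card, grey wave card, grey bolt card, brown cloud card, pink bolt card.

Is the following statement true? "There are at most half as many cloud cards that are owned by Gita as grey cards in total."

|cloud cards owned by Gita| = 3.
|grey cards| = 6.
The claim requires 2 × 3 = 6 ≤ 6, which holds.

True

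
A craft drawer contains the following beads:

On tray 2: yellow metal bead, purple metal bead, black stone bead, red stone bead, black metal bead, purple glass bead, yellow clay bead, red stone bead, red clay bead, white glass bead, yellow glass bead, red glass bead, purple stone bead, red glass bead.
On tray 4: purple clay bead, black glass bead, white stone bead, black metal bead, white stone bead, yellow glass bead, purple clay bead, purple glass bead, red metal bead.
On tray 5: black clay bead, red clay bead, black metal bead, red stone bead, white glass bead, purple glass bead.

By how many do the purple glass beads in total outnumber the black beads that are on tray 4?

1

purple glass beads: 3.
black beads on tray 4: 2.
3 − 2 = 1.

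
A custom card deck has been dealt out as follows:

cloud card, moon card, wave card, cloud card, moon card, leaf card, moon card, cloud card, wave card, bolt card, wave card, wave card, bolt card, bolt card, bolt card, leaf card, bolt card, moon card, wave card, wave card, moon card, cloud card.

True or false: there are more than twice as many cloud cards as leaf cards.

False

There are 4 cloud cards.
There are 2 leaf cards.
The claim requires 4 > 2 × 2 = 4, which does not hold.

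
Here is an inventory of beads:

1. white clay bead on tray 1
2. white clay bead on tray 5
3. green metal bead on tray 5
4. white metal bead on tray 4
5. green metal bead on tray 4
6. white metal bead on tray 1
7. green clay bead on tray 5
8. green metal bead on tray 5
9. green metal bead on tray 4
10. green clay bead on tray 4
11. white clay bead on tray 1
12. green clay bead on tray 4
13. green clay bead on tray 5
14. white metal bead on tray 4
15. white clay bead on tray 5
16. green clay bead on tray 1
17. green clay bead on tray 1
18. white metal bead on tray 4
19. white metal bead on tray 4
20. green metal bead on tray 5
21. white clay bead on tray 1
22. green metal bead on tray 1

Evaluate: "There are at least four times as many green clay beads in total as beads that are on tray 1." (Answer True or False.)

There are 6 green clay beads.
There are 7 beads on tray 1.
The claim requires 6 ≥ 4 × 7 = 28, which does not hold.

False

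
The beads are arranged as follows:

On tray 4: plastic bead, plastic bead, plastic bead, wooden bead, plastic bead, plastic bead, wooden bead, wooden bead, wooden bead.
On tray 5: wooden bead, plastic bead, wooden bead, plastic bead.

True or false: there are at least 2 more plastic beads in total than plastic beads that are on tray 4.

True

There are 7 plastic beads.
There are 5 plastic beads on tray 4.
The claim requires 7 − 5 = 2 ≥ 2, which holds.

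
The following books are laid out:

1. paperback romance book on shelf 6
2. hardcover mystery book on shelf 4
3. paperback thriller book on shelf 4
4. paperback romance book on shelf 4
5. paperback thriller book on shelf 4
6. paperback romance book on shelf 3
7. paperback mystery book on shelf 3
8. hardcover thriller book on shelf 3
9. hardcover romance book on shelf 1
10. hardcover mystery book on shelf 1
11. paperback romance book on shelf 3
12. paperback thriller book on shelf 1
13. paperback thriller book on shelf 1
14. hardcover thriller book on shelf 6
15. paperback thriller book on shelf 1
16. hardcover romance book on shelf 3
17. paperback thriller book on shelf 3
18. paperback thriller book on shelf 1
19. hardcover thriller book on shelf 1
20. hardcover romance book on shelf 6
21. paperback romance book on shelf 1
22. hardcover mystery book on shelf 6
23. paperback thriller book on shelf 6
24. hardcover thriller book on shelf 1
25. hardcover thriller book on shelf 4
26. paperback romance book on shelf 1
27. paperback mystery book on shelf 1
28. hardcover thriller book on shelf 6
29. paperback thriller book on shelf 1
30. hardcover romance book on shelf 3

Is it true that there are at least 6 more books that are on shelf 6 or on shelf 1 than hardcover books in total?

False

There are 18 books on shelf 6 or on shelf 1.
There are 13 hardcover books.
The claim requires 18 − 13 = 5 ≥ 6, which does not hold.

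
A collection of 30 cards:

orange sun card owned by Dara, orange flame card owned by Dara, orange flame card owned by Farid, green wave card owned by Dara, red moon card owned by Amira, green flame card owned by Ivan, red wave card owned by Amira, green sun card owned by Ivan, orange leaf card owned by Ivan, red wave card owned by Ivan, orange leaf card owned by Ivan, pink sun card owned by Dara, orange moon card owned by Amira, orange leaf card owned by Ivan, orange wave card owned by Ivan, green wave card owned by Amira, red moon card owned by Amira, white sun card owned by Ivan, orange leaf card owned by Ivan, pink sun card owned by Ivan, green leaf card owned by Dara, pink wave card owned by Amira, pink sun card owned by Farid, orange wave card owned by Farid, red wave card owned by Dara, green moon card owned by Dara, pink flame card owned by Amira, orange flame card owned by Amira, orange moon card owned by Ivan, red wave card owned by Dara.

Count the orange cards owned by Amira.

2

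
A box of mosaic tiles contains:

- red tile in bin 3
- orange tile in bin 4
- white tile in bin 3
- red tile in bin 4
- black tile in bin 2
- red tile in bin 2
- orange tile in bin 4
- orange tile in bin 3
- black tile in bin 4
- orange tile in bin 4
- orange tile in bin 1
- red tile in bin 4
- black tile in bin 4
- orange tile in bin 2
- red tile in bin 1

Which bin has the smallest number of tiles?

Counts by bin: bin 4→7, bin 2→3, bin 3→3, bin 1→2.
The minimum is 2, held uniquely by bin 1.

bin 1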